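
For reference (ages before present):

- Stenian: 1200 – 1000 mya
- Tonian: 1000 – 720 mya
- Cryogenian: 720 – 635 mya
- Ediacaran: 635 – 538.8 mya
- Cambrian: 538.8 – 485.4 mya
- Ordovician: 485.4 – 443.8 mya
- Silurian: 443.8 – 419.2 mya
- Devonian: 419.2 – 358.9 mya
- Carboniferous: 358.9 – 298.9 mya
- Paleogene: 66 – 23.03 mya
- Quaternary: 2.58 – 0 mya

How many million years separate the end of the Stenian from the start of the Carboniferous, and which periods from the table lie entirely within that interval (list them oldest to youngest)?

641.1 million years; Tonian, Cryogenian, Ediacaran, Cambrian, Ordovician, Silurian, Devonian

The Stenian closes at 1000 Ma and the Carboniferous opens at 358.9 Ma, so the interval is 1000 − 358.9 = 641.1 Myr.
A period fits inside if it starts at or after 1000 Ma and ends at or before 358.9 Ma; oldest first that gives Tonian, Cryogenian, Ediacaran, Cambrian, Ordovician, Silurian, Devonian.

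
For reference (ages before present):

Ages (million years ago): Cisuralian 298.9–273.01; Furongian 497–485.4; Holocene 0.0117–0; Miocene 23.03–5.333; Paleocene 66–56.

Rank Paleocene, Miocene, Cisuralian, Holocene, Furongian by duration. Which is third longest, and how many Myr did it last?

Durations: Paleocene 10; Miocene 17.697; Cisuralian 25.89; Holocene 0.0117; Furongian 11.6 Myr.
Sorted longest-first: Cisuralian (25.89), Miocene (17.697), Furongian (11.6), Paleocene (10), Holocene (0.0117).
The third longest is Furongian at 11.6 Myr.

Furongian, 11.6 million years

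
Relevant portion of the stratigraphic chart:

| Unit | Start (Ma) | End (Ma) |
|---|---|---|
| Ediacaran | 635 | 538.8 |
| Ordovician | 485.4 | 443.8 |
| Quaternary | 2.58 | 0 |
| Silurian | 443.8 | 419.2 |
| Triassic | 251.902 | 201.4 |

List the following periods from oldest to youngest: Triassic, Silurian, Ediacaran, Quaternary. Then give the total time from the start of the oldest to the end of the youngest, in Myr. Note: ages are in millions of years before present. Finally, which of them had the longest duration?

Ediacaran, Silurian, Triassic, Quaternary; total span 635 Myr; longest is Ediacaran

Start ages (Ma): Ediacaran 635, Silurian 443.8, Triassic 251.902, Quaternary 2.58.
Ordered oldest to youngest: Ediacaran, Silurian, Triassic, Quaternary.
Span = 635 − 0 = 635 Myr.
Durations: Triassic 50.502, Silurian 24.6, Quaternary 2.58, Ediacaran 96.2 → longest is Ediacaran (96.2 Myr).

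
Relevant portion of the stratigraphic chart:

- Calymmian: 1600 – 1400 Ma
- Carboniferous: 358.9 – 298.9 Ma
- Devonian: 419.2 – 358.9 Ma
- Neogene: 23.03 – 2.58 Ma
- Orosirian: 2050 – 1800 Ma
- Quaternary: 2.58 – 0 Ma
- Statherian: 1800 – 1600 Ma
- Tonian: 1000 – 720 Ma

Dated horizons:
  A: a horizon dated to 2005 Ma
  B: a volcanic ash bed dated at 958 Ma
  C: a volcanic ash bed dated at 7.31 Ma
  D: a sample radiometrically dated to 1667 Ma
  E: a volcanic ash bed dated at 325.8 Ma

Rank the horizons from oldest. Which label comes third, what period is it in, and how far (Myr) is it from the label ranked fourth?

Larger Ma means older, so oldest first: A 2005 > D 1667 > B 958 > E 325.8 > C 7.31.
Counting 3 along gives B (958 Ma); the excerpt puts that inside the Tonian, 1000–720 Ma.
Next in line is E (325.8 Ma), and 958 − 325.8 = 632.2 Myr.

B, in the Tonian; 632.2 million years to E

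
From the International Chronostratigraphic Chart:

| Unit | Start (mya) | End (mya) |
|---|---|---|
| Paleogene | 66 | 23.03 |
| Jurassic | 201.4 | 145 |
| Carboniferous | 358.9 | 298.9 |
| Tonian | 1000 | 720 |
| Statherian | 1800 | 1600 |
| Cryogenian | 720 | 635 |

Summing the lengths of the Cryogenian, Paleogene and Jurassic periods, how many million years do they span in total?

Each duration: Cryogenian = 85; Paleogene = 42.97; Jurassic = 56.4.
Sum: 85 + 42.97 + 56.4 = 184.37 Myr.

184.37 million years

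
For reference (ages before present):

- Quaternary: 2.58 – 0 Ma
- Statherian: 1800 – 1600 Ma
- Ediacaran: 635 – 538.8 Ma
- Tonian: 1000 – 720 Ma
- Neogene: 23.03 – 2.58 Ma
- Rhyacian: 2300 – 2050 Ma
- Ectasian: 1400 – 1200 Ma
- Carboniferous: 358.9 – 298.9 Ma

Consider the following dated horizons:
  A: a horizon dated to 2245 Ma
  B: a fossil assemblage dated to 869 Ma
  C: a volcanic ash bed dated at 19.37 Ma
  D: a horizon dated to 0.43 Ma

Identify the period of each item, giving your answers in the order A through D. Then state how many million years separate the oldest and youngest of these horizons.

Match each age against the start–end ranges in the excerpt: A = 2245 Ma → Rhyacian (2300–2050); B = 869 Ma → Tonian (1000–720); C = 19.37 Ma → Neogene (23.03–2.58); D = 0.43 Ma → Quaternary (2.58–0).
The largest age is 2245 Ma and the smallest is 0.43 Ma; their difference is 2244.57 Myr.

A — Rhyacian; B — Tonian; C — Neogene; D — Quaternary; span 2244.57 million years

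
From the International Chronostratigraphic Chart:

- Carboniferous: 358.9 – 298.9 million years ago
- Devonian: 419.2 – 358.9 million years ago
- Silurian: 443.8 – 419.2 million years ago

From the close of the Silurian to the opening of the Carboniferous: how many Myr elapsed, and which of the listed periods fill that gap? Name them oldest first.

The Silurian closes at 419.2 Ma and the Carboniferous opens at 358.9 Ma, so the interval is 419.2 − 358.9 = 60.3 Myr.
A period fits inside if it starts at or after 419.2 Ma and ends at or before 358.9 Ma; oldest first that gives Devonian.

60.3 million years; Devonian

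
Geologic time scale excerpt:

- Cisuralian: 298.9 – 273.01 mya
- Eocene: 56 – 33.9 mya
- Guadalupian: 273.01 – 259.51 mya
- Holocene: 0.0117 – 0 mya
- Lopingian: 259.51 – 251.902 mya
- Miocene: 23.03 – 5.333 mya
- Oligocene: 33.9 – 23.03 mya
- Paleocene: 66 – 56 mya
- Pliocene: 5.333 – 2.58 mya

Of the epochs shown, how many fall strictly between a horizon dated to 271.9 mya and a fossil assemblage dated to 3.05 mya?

5

271.9 Ma sits inside the Guadalupian (273.01–259.51) and 3.05 Ma inside the Pliocene (5.333–2.58); neither of those is wholly between the two dates.
The listed epochs lying completely between them are Lopingian, Paleocene, Eocene, Oligocene, Miocene — 5 in all.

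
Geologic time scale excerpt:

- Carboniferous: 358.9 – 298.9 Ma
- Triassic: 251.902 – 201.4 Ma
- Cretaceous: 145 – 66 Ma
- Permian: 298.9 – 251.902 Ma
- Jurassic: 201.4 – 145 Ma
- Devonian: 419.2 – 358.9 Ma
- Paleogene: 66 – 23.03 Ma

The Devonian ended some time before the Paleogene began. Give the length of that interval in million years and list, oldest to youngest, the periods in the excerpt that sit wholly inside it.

End of Devonian = 358.9 Ma; start of Paleogene = 66 Ma.
Gap = 358.9 − 66 = 292.9 Myr.
Periods wholly inside 358.9–66 Ma: Carboniferous (358.9–298.9), Permian (298.9–251.902), Triassic (251.902–201.4), Jurassic (201.4–145), Cretaceous (145–66).

292.9 million years; Carboniferous, Permian, Triassic, Jurassic, Cretaceous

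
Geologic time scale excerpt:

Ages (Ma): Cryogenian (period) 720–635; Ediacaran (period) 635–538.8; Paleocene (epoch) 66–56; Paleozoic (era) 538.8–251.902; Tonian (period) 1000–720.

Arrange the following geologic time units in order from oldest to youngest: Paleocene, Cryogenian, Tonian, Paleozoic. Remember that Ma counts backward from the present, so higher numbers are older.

Tonian, then Cryogenian, then Paleozoic, then Paleocene

Sorting by start age (descending Ma, since larger Ma = older): Tonian start 1000, Cryogenian start 720, Paleozoic start 538.8, Paleocene start 66.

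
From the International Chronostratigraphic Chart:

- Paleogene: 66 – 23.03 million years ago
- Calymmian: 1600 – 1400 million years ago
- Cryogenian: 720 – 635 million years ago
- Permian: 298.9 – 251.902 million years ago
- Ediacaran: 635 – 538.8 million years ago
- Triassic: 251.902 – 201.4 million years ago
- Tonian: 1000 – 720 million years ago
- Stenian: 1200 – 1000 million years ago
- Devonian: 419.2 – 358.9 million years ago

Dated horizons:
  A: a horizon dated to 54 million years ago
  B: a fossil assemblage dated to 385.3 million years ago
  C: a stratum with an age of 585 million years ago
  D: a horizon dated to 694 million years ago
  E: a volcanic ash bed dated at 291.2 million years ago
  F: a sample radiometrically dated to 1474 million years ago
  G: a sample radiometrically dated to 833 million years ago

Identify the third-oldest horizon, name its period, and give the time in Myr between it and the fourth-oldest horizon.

D, in the Cryogenian; 109 million years to C

Sorted oldest-first by Ma: F (1474), G (833), D (694), C (585), B (385.3), E (291.2), A (54).
The third oldest is D at 694 Ma, which lies in 720–635 Ma: the Cryogenian.
The fourth oldest is C at 585 Ma; separation = |694 − 585| = 109 Myr.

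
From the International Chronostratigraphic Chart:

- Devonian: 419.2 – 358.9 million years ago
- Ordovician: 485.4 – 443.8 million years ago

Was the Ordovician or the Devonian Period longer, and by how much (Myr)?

Devonian, by 18.7 million years

Ordovician: 485.4 − 443.8 = 41.6 Myr.
Devonian: 419.2 − 358.9 = 60.3 Myr.
Difference: 60.3 − 41.6 = 18.7 Myr, so the Devonian was longer.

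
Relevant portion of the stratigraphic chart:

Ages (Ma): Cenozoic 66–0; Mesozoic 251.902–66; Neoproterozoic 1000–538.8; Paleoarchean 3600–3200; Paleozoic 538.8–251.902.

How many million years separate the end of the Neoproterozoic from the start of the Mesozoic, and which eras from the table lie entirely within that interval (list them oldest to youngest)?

End of Neoproterozoic = 538.8 Ma; start of Mesozoic = 251.902 Ma.
Gap = 538.8 − 251.902 = 286.898 Myr.
Eras wholly inside 538.8–251.902 Ma: Paleozoic (538.8–251.902).

286.898 million years; Paleozoic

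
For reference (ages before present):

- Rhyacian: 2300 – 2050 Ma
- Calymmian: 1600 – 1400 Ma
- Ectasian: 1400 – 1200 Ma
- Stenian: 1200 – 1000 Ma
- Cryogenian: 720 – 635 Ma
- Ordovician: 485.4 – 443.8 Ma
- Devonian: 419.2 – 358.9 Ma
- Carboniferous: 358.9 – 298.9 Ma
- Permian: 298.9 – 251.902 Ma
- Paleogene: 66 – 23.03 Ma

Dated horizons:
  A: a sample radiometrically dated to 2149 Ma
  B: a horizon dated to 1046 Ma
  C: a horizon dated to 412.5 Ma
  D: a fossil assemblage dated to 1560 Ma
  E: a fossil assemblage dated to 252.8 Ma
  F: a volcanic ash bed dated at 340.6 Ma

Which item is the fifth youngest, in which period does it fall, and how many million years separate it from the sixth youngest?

Sorted youngest-first by Ma: E (252.8), F (340.6), C (412.5), B (1046), D (1560), A (2149).
The fifth youngest is D at 1560 Ma, which lies in 1600–1400 Ma: the Calymmian.
The sixth youngest is A at 2149 Ma; separation = |1560 − 2149| = 589 Myr.

D, in the Calymmian; 589 million years to A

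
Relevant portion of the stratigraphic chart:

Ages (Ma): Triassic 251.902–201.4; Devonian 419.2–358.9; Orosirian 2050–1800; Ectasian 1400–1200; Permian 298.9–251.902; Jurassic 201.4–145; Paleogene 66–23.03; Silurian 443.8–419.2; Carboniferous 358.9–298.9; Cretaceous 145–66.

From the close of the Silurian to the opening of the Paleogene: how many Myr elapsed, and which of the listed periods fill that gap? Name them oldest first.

353.2 million years; Devonian, Carboniferous, Permian, Triassic, Jurassic, Cretaceous

End of Silurian = 419.2 Ma; start of Paleogene = 66 Ma.
Gap = 419.2 − 66 = 353.2 Myr.
Periods wholly inside 419.2–66 Ma: Devonian (419.2–358.9), Carboniferous (358.9–298.9), Permian (298.9–251.902), Triassic (251.902–201.4), Jurassic (201.4–145), Cretaceous (145–66).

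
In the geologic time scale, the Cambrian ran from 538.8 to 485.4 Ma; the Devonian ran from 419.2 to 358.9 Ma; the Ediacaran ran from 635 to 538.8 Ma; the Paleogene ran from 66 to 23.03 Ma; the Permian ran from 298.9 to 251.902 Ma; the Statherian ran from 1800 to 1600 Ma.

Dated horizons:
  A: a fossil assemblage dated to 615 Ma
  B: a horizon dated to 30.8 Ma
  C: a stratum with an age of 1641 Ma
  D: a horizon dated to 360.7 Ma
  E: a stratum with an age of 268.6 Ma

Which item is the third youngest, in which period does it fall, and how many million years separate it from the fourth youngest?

Sorted youngest-first by Ma: B (30.8), E (268.6), D (360.7), A (615), C (1641).
The third youngest is D at 360.7 Ma, which lies in 419.2–358.9 Ma: the Devonian.
The fourth youngest is A at 615 Ma; separation = |360.7 − 615| = 254.3 Myr.

D, in the Devonian; 254.3 million years to A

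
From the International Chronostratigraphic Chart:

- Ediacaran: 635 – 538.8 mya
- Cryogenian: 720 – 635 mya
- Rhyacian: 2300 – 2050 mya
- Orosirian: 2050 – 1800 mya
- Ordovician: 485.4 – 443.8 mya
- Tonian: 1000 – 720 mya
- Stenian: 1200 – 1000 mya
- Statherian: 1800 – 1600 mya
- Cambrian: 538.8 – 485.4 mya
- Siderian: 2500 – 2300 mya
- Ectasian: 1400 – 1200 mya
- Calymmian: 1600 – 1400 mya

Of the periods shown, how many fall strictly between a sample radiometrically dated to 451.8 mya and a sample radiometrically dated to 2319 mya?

2319 Ma sits inside the Siderian (2500–2300) and 451.8 Ma inside the Ordovician (485.4–443.8); neither of those is wholly between the two dates.
The listed periods lying completely between them are Rhyacian, Orosirian, Statherian, Calymmian, Ectasian, Stenian, Tonian, Cryogenian, Ediacaran, Cambrian — 10 in all.

10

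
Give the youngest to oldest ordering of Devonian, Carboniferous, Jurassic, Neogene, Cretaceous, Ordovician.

Era membership (oldest first within each) — Paleozoic: Ordovician, Devonian, Carboniferous; Mesozoic: Jurassic, Cretaceous; Cenozoic: Neogene. Paleozoic precedes Mesozoic, which precedes Cenozoic. Concatenating the groups in that era order and then reversing gives youngest to oldest.

Neogene, Cretaceous, Jurassic, Carboniferous, Devonian, Ordovician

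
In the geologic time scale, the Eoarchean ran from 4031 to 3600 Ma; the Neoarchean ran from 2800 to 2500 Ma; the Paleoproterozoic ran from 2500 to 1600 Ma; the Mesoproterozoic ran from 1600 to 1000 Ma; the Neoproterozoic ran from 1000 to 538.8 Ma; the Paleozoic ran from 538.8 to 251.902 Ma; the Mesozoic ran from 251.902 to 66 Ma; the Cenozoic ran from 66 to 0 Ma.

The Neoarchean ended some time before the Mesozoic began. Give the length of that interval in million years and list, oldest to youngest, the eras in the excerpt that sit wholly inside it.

The Neoarchean closes at 2500 Ma and the Mesozoic opens at 251.902 Ma, so the interval is 2500 − 251.902 = 2248.098 Myr.
An era fits inside if it starts at or after 2500 Ma and ends at or before 251.902 Ma; oldest first that gives Paleoproterozoic, Mesoproterozoic, Neoproterozoic, Paleozoic.

2248.098 million years; Paleoproterozoic, Mesoproterozoic, Neoproterozoic, Paleozoic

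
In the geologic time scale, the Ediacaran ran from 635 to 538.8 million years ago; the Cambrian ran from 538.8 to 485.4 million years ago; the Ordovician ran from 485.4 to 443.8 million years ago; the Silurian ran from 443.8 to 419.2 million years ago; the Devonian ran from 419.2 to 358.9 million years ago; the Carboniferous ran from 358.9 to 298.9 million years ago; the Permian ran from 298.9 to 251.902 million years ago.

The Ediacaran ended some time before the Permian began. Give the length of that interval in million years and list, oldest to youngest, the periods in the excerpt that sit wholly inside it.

End of Ediacaran = 538.8 Ma; start of Permian = 298.9 Ma.
Gap = 538.8 − 298.9 = 239.9 Myr.
Periods wholly inside 538.8–298.9 Ma: Cambrian (538.8–485.4), Ordovician (485.4–443.8), Silurian (443.8–419.2), Devonian (419.2–358.9), Carboniferous (358.9–298.9).

239.9 million years; Cambrian, Ordovician, Silurian, Devonian, Carboniferous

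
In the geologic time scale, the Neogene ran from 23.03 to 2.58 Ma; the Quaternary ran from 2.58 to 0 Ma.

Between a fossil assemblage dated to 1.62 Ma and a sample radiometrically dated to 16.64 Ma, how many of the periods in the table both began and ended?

Checking each listed span, none has both start < 16.64 Ma and end > 1.62 Ma — every period straddles one of the two dates or lies outside them — so the count is 0.

0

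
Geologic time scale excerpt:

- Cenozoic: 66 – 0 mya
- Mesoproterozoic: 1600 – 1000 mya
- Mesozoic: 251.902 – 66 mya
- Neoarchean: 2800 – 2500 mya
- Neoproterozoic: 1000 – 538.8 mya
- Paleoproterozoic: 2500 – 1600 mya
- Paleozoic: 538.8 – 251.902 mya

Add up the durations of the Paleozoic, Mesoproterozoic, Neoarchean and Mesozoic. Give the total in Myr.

1372.8 million years

Each duration: Paleozoic = 286.898; Mesoproterozoic = 600; Neoarchean = 300; Mesozoic = 185.902.
Sum: 286.898 + 600 + 300 + 185.902 = 1372.8 Myr.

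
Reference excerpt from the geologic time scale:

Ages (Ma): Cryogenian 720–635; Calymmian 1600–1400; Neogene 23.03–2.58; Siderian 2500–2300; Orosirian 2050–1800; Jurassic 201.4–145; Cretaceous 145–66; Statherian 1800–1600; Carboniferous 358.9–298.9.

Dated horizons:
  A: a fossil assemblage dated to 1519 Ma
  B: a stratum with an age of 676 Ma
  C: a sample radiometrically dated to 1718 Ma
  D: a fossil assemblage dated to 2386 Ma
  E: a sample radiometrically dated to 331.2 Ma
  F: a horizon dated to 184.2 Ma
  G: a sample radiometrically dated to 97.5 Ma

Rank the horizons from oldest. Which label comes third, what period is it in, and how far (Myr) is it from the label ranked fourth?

A, in the Calymmian; 843 million years to B

Larger Ma means older, so oldest first: D 2386 > C 1718 > A 1519 > B 676 > E 331.2 > F 184.2 > G 97.5.
Counting 3 along gives A (1519 Ma); the excerpt puts that inside the Calymmian, 1600–1400 Ma.
Next in line is B (676 Ma), and 1519 − 676 = 843 Myr.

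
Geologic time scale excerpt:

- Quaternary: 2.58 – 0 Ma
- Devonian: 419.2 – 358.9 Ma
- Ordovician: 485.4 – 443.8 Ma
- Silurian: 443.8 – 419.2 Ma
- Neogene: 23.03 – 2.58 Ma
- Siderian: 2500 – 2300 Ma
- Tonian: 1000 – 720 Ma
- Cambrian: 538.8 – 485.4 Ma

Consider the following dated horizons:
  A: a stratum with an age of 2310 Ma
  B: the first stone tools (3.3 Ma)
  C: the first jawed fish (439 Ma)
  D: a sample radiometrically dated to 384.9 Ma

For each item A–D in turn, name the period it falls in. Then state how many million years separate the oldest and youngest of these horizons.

A — Siderian; B — Neogene; C — Silurian; D — Devonian; span 2306.7 million years

A: 2310 Ma lies in 2500–2300 Ma, so Siderian.
B: 3.3 Ma lies in 23.03–2.58 Ma, so Neogene.
C: 439 Ma lies in 443.8–419.2 Ma, so Silurian.
D: 384.9 Ma lies in 419.2–358.9 Ma, so Devonian.
Oldest = 2310 Ma, youngest = 3.3 Ma → span 2306.7 Myr.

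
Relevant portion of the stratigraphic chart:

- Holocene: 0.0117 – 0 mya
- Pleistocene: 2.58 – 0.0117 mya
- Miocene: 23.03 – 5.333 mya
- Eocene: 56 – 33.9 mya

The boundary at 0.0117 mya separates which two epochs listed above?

The Pleistocene ends at 0.0117 mya and the Holocene begins at 0.0117 mya, so they share that boundary.

Pleistocene and Holocene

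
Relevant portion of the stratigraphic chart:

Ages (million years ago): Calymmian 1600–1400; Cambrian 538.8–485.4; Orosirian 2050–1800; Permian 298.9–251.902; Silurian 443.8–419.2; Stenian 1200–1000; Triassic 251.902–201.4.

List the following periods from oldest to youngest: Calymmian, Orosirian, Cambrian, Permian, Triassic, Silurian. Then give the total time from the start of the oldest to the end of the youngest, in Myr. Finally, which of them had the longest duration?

From the excerpt: Calymmian 1600–1400; Orosirian 2050–1800; Cambrian 538.8–485.4; Permian 298.9–251.902; Triassic 251.902–201.4; Silurian 443.8–419.2 (Ma).
Larger Ma is earlier, so the oldest is Orosirian and the youngest is Triassic; oldest to youngest: Orosirian, Calymmian, Cambrian, Silurian, Permian, Triassic.
Oldest start 2050 minus youngest end 201.4 gives 1848.6 Myr overall.
Individual lengths (start − end): Calymmian 200; Orosirian 250; Silurian 24.6; Triassic 50.502; Cambrian 53.4; Permian 46.998. The largest is Orosirian at 250 Myr.

Orosirian → Calymmian → Cambrian → Silurian → Permian → Triassic; total span 1848.6 Myr; longest is Orosirian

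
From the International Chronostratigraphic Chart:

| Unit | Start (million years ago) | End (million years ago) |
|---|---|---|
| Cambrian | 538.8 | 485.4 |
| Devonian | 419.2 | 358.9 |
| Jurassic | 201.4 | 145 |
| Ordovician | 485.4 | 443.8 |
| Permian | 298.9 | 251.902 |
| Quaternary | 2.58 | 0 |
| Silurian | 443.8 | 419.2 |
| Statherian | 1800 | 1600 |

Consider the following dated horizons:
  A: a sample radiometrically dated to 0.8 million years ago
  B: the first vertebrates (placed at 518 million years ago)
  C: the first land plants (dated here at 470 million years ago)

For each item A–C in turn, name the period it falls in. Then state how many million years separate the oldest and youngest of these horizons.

Match each age against the start–end ranges in the excerpt: A = 0.8 Ma → Quaternary (2.58–0); B = 518 Ma → Cambrian (538.8–485.4); C = 470 Ma → Ordovician (485.4–443.8).
The largest age is 518 Ma and the smallest is 0.8 Ma; their difference is 517.2 Myr.

A — Quaternary; B — Cambrian; C — Ordovician; span 517.2 million years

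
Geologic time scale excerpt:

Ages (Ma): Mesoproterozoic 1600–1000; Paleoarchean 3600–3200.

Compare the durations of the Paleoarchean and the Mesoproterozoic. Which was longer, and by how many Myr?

Mesoproterozoic, by 200 million years

Paleoarchean: 3600 − 3200 = 400 Myr.
Mesoproterozoic: 1600 − 1000 = 600 Myr.
Difference: 600 − 400 = 200 Myr, so the Mesoproterozoic was longer.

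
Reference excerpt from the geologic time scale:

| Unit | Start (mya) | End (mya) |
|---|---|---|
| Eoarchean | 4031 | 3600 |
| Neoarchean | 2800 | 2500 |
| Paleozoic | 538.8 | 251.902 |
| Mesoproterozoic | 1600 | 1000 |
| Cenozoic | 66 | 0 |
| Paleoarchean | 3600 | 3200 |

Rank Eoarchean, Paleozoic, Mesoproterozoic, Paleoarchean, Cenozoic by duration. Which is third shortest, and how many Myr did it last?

Paleoarchean, 400 million years

Durations: Eoarchean 431; Paleozoic 286.898; Mesoproterozoic 600; Paleoarchean 400; Cenozoic 66 Myr.
Sorted shortest-first: Cenozoic (66), Paleozoic (286.898), Paleoarchean (400), Eoarchean (431), Mesoproterozoic (600).
The third shortest is Paleoarchean at 400 Myr.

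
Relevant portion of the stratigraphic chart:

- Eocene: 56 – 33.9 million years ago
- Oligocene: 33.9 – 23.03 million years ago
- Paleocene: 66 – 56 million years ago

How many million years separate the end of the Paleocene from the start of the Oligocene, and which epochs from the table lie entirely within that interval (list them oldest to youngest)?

22.1 million years; Eocene

The Paleocene closes at 56 Ma and the Oligocene opens at 33.9 Ma, so the interval is 56 − 33.9 = 22.1 Myr.
An epoch fits inside if it starts at or after 56 Ma and ends at or before 33.9 Ma; oldest first that gives Eocene.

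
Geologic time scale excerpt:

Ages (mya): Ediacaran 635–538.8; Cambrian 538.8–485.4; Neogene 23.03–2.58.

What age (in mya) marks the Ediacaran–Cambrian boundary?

538.8 mya

The Ediacaran ends and the Cambrian begins at 538.8 mya.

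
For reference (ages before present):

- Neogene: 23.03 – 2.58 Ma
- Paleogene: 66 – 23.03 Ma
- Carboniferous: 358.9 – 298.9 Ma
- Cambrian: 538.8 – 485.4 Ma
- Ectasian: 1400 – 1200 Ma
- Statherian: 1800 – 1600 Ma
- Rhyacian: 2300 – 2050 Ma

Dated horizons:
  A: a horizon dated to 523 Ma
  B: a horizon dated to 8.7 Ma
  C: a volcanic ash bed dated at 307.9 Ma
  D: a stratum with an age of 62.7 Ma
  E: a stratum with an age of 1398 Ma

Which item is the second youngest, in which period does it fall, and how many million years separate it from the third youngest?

D, in the Paleogene; 245.2 million years to C

Sorted youngest-first by Ma: B (8.7), D (62.7), C (307.9), A (523), E (1398).
The second youngest is D at 62.7 Ma, which lies in 66–23.03 Ma: the Paleogene.
The third youngest is C at 307.9 Ma; separation = |62.7 − 307.9| = 245.2 Myr.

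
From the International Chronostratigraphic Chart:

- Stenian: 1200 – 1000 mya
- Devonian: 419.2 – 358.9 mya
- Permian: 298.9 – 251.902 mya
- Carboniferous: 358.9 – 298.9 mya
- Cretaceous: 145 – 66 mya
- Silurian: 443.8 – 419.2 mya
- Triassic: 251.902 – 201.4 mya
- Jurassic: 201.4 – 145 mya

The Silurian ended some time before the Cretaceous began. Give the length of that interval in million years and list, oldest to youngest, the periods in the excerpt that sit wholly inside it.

274.2 million years; Devonian, Carboniferous, Permian, Triassic, Jurassic

End of Silurian = 419.2 Ma; start of Cretaceous = 145 Ma.
Gap = 419.2 − 145 = 274.2 Myr.
Periods wholly inside 419.2–145 Ma: Devonian (419.2–358.9), Carboniferous (358.9–298.9), Permian (298.9–251.902), Triassic (251.902–201.4), Jurassic (201.4–145).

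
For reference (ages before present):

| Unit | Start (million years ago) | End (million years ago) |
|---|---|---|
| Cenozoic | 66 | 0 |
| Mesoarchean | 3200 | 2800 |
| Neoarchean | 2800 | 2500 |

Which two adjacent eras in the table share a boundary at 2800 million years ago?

Mesoarchean and Neoarchean

The Mesoarchean ends at 2800 million years ago and the Neoarchean begins at 2800 million years ago, so they share that boundary.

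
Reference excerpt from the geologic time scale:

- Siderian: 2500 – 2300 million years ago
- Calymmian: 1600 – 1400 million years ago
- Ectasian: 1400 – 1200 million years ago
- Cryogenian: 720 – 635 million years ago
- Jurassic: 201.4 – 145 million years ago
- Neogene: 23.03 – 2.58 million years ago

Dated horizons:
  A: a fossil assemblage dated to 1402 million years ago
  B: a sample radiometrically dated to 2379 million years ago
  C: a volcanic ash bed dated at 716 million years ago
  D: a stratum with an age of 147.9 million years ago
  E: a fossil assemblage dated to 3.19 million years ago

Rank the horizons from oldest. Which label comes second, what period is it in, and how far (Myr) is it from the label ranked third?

A, in the Calymmian; 686 million years to C

Larger Ma means older, so oldest first: B 2379 > A 1402 > C 716 > D 147.9 > E 3.19.
Counting 2 along gives A (1402 Ma); the excerpt puts that inside the Calymmian, 1600–1400 Ma.
Next in line is C (716 Ma), and 1402 − 716 = 686 Myr.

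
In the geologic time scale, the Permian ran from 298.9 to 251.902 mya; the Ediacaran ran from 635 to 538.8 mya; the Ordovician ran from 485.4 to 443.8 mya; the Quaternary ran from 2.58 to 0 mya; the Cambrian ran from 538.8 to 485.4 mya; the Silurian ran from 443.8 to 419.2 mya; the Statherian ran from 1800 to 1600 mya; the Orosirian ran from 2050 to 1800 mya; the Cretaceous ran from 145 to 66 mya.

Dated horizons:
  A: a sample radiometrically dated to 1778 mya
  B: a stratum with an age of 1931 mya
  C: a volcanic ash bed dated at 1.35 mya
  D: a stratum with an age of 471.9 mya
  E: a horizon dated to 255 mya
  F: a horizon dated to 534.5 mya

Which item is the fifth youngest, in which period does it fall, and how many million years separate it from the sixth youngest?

A, in the Statherian; 153 million years to B

Sorted youngest-first by Ma: C (1.35), E (255), D (471.9), F (534.5), A (1778), B (1931).
The fifth youngest is A at 1778 Ma, which lies in 1800–1600 Ma: the Statherian.
The sixth youngest is B at 1931 Ma; separation = |1778 − 1931| = 153 Myr.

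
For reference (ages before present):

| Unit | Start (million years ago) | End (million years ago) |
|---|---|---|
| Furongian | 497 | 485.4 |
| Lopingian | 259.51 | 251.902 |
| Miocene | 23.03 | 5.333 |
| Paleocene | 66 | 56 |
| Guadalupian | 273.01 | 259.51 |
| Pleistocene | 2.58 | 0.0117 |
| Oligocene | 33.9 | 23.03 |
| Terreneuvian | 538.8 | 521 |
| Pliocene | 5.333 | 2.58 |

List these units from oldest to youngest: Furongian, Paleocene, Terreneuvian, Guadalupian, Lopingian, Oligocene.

Sorting by start age (descending Ma, since larger Ma = older): Terreneuvian start 538.8, Furongian start 497, Guadalupian start 273.01, Lopingian start 259.51, Paleocene start 66, Oligocene start 33.9.

Terreneuvian, then Furongian, then Guadalupian, then Lopingian, then Paleocene, then Oligocene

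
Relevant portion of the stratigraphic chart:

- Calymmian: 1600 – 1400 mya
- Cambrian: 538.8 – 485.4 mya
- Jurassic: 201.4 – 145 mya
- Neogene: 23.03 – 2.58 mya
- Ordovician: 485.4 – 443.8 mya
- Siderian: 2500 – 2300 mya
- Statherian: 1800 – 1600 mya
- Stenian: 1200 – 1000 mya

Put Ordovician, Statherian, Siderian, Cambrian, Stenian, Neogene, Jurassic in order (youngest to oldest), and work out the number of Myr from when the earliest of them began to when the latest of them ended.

Neogene, Jurassic, Ordovician, Cambrian, Stenian, Statherian, Siderian; total span 2497.42 Myr

From the excerpt: Ordovician 485.4–443.8; Statherian 1800–1600; Siderian 2500–2300; Cambrian 538.8–485.4; Stenian 1200–1000; Neogene 23.03–2.58; Jurassic 201.4–145 (Ma).
Larger Ma is earlier, so the oldest is Siderian and the youngest is Neogene; youngest to oldest: Neogene, Jurassic, Ordovician, Cambrian, Stenian, Statherian, Siderian.
Oldest start 2500 minus youngest end 2.58 gives 2497.42 Myr overall.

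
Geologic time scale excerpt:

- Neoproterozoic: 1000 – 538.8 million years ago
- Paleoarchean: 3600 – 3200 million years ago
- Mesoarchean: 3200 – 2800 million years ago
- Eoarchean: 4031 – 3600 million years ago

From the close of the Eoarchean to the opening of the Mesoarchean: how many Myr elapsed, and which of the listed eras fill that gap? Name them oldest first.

400 million years; Paleoarchean

End of Eoarchean = 3600 Ma; start of Mesoarchean = 3200 Ma.
Gap = 3600 − 3200 = 400 Myr.
Eras wholly inside 3600–3200 Ma: Paleoarchean (3600–3200).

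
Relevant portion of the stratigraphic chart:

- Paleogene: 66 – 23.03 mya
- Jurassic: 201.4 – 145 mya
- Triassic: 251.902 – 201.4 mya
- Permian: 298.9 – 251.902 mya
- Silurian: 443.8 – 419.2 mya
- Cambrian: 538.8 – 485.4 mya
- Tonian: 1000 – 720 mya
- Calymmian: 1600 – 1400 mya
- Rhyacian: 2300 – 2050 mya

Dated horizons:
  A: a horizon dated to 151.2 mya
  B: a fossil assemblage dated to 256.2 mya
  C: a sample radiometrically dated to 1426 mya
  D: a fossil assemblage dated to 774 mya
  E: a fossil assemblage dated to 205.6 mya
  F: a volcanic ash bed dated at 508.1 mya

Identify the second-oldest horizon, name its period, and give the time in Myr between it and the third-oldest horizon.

Larger Ma means older, so oldest first: C 1426 > D 774 > F 508.1 > B 256.2 > E 205.6 > A 151.2.
Counting 2 along gives D (774 Ma); the excerpt puts that inside the Tonian, 1000–720 Ma.
Next in line is F (508.1 Ma), and 774 − 508.1 = 265.9 Myr.

D, in the Tonian; 265.9 million years to F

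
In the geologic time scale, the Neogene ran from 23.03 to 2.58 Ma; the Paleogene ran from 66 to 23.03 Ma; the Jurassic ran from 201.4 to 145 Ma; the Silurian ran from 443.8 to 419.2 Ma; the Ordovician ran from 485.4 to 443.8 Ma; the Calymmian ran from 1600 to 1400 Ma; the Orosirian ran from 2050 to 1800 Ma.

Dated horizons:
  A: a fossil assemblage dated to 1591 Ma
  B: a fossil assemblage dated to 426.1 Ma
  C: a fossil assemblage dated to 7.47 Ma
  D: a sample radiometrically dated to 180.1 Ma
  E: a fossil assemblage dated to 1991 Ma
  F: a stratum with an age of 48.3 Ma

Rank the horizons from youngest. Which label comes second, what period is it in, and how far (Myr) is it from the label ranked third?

F, in the Paleogene; 131.8 million years to D

Sorted youngest-first by Ma: C (7.47), F (48.3), D (180.1), B (426.1), A (1591), E (1991).
The second youngest is F at 48.3 Ma, which lies in 66–23.03 Ma: the Paleogene.
The third youngest is D at 180.1 Ma; separation = |48.3 − 180.1| = 131.8 Myr.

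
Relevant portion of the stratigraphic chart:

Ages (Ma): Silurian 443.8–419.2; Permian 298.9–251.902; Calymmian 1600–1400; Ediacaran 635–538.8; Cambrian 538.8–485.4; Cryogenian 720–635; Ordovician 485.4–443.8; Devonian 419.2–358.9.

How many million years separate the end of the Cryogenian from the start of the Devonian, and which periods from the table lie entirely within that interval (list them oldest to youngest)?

End of Cryogenian = 635 Ma; start of Devonian = 419.2 Ma.
Gap = 635 − 419.2 = 215.8 Myr.
Periods wholly inside 635–419.2 Ma: Ediacaran (635–538.8), Cambrian (538.8–485.4), Ordovician (485.4–443.8), Silurian (443.8–419.2).

215.8 million years; Ediacaran, Cambrian, Ordovician, Silurian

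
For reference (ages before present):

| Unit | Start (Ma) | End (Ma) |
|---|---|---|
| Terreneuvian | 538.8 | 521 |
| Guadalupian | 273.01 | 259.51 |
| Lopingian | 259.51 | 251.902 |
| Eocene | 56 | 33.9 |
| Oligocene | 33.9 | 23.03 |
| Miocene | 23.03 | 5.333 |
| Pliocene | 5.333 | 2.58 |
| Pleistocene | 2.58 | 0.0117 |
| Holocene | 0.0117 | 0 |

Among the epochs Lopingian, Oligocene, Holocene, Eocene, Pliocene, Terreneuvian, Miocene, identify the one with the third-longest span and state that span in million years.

Start − end for each: Lopingian 259.51 − 251.902 = 7.608; Oligocene 33.9 − 23.03 = 10.87; Holocene 0.0117 − 0 = 0.0117; Eocene 56 − 33.9 = 22.1; Pliocene 5.333 − 2.58 = 2.753; Terreneuvian 538.8 − 521 = 17.8; Miocene 23.03 − 5.333 = 17.697.
Ranking these from longest: Eocene > Terreneuvian > Miocene > Oligocene > Lopingian > Pliocene > Holocene.
Position 3 in that ranking is Miocene, which lasted 17.697 Myr.

Miocene, 17.697 million years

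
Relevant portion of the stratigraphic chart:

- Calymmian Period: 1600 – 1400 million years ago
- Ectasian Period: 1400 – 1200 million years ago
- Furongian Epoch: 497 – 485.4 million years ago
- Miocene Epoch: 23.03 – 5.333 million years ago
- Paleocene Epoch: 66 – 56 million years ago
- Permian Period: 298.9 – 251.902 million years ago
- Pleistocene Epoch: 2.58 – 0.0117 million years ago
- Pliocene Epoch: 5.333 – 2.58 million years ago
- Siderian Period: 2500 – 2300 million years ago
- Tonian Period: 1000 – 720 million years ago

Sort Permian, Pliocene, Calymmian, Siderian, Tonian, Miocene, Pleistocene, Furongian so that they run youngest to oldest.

Pleistocene → Pliocene → Miocene → Permian → Furongian → Tonian → Calymmian → Siderian

The oldest of these is Siderian (starts 2500 Ma) and the youngest is Pleistocene (ends 0.0117 Ma).
In between, by decreasing start age: Calymmian (1600), Tonian (1000), Furongian (497), Permian (298.9), Miocene (23.03), Pliocene (5.333).
Listing youngest first means reversing that sequence.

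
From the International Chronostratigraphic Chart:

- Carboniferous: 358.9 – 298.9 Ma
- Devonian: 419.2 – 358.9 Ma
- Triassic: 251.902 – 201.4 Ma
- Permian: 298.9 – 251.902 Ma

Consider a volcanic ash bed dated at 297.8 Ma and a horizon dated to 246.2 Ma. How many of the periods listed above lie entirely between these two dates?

Checking each listed span, none has both start < 297.8 Ma and end > 246.2 Ma — every period straddles one of the two dates or lies outside them — so the count is 0.

0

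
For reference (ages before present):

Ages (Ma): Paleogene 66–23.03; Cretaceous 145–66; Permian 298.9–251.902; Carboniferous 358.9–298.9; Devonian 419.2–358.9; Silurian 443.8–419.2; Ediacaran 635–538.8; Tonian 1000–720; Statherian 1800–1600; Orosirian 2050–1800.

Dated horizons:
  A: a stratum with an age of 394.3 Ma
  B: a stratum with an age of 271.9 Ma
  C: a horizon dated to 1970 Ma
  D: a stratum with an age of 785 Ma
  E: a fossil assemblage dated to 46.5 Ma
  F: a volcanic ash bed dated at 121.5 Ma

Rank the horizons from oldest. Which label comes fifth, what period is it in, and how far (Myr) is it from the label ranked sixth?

Larger Ma means older, so oldest first: C 1970 > D 785 > A 394.3 > B 271.9 > F 121.5 > E 46.5.
Counting 5 along gives F (121.5 Ma); the excerpt puts that inside the Cretaceous, 145–66 Ma.
Next in line is E (46.5 Ma), and 121.5 − 46.5 = 75 Myr.

F, in the Cretaceous; 75 million years to E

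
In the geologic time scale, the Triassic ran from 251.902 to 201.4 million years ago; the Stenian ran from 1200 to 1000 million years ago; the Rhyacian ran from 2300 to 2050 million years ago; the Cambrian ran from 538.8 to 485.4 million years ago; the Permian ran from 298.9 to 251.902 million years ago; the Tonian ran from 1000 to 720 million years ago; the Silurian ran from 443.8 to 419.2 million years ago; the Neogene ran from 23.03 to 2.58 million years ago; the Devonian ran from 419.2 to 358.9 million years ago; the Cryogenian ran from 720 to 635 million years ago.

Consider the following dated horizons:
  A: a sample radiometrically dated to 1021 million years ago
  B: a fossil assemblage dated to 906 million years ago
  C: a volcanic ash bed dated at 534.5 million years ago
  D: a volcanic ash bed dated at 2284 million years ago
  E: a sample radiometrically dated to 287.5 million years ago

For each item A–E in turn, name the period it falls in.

A — Stenian; B — Tonian; C — Cambrian; D — Rhyacian; E — Permian

A: 1021 Ma lies in 1200–1000 Ma, so Stenian.
B: 906 Ma lies in 1000–720 Ma, so Tonian.
C: 534.5 Ma lies in 538.8–485.4 Ma, so Cambrian.
D: 2284 Ma lies in 2300–2050 Ma, so Rhyacian.
E: 287.5 Ma lies in 298.9–251.902 Ma, so Permian.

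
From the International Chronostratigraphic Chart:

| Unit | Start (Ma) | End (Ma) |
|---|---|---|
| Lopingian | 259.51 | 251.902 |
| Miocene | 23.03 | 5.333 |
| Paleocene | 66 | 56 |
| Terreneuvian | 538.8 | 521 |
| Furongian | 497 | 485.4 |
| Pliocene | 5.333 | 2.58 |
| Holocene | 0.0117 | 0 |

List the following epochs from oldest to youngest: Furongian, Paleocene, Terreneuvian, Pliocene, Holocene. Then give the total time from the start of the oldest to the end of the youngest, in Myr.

Start ages (Ma): Terreneuvian 538.8, Furongian 497, Paleocene 66, Pliocene 5.333, Holocene 0.0117.
Ordered oldest to youngest: Terreneuvian, Furongian, Paleocene, Pliocene, Holocene.
Span = 538.8 − 0 = 538.8 Myr.

Terreneuvian → Furongian → Paleocene → Pliocene → Holocene; total span 538.8 Myr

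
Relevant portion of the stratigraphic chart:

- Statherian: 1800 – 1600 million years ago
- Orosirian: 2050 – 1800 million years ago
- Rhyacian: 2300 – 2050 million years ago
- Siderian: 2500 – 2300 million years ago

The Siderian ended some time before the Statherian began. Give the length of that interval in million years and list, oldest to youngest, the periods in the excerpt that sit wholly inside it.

The Siderian closes at 2300 Ma and the Statherian opens at 1800 Ma, so the interval is 2300 − 1800 = 500 Myr.
A period fits inside if it starts at or after 2300 Ma and ends at or before 1800 Ma; oldest first that gives Rhyacian, Orosirian.

500 million years; Rhyacian, Orosirian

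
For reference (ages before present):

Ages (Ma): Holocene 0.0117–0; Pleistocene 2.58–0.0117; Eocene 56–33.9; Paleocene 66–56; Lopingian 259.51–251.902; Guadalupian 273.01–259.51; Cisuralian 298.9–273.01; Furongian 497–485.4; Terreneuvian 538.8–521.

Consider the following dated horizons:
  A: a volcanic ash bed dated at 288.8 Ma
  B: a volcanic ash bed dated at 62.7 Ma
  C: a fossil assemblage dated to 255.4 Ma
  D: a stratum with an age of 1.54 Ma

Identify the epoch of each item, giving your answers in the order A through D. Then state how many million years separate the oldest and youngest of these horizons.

A — Cisuralian; B — Paleocene; C — Lopingian; D — Pleistocene; span 287.26 million years

A: 288.8 Ma lies in 298.9–273.01 Ma, so Cisuralian.
B: 62.7 Ma lies in 66–56 Ma, so Paleocene.
C: 255.4 Ma lies in 259.51–251.902 Ma, so Lopingian.
D: 1.54 Ma lies in 2.58–0.0117 Ma, so Pleistocene.
Oldest = 288.8 Ma, youngest = 1.54 Ma → span 287.26 Myr.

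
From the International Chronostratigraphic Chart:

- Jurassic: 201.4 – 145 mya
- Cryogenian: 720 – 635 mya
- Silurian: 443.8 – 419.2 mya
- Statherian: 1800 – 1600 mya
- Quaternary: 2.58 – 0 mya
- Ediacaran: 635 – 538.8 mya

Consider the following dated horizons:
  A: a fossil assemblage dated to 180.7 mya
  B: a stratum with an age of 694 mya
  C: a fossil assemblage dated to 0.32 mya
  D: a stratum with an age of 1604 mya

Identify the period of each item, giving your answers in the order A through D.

A — Jurassic; B — Cryogenian; C — Quaternary; D — Statherian

Match each age against the start–end ranges in the excerpt: A = 180.7 Ma → Jurassic (201.4–145); B = 694 Ma → Cryogenian (720–635); C = 0.32 Ma → Quaternary (2.58–0); D = 1604 Ma → Statherian (1800–1600).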